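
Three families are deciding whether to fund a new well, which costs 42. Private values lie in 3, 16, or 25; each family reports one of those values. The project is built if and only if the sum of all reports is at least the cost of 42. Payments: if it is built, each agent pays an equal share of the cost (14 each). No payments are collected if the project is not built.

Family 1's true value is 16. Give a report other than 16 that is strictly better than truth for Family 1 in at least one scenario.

Suppose Family 2 reports 3 and Family 3 reports 16.
Report 16: project not built, utility 0.
Report 25: project built, pays 14, utility 16 - 14 = 2.
So reporting 25 beats truth here (2 > 0).

25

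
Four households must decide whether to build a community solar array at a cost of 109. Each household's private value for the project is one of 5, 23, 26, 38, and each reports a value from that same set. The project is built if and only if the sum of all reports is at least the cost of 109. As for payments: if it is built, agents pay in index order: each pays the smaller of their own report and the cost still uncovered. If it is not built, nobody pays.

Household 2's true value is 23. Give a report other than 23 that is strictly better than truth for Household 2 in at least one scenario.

5

Suppose Household 1 reports 38, Household 3 reports 38 and Household 4 reports 38.
Report 23: project built, pays 23, utility 23 - 23 = 0.
Report 5: project built, pays 5, utility 23 - 5 = 18.
So reporting 5 beats truth here (18 > 0).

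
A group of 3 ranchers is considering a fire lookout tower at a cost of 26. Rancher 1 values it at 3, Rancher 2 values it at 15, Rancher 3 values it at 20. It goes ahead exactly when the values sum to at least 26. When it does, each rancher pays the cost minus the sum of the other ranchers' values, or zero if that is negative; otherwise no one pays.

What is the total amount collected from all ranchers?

Total value 38 ≥ cost 26, so it is built.
Rancher 1: others sum to 35; max(0, 26 - 35) = 0.
Rancher 2: others sum to 23; max(0, 26 - 23) = 3.
Rancher 3: others sum to 18; max(0, 26 - 18) = 8.
Total collected = 0 + 3 + 8 = 11.

11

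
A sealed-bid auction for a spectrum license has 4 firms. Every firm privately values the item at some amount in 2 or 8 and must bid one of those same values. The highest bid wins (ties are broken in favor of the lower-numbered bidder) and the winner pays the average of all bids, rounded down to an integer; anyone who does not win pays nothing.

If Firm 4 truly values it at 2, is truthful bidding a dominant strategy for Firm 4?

Yes

Check each profile of the others' bids and compare truth against every alternative bid.
Others bid (2, 2, 2): truth gives 0, best alternative gives -1.
Others bid (2, 2, 8): truth gives 0, best alternative gives 0.
Others bid (2, 8, 2): truth gives 0, best alternative gives 0.
Others bid (2, 8, 8): truth gives 0, best alternative gives 0.
Others bid (8, 2, 2): truth gives 0, best alternative gives 0.
Others bid (8, 2, 8): truth gives 0, best alternative gives 0.
(Remaining 2 profiles checked similarly; truth is weakly best in each.)
In every case the truthful bid is at least as good as any alternative, so it is a dominant strategy.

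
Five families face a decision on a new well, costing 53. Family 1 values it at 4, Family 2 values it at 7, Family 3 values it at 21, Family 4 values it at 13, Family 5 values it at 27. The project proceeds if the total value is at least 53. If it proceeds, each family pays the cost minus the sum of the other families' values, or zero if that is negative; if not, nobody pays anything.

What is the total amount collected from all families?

10

Total value 72 ≥ cost 53, so it is built.
Family 1: others sum to 68; max(0, 53 - 68) = 0.
Family 2: others sum to 65; max(0, 53 - 65) = 0.
Family 3: others sum to 51; max(0, 53 - 51) = 2.
Family 4: others sum to 59; max(0, 53 - 59) = 0.
Family 5: others sum to 45; max(0, 53 - 45) = 8.
Total collected = 0 + 0 + 2 + 0 + 8 = 10.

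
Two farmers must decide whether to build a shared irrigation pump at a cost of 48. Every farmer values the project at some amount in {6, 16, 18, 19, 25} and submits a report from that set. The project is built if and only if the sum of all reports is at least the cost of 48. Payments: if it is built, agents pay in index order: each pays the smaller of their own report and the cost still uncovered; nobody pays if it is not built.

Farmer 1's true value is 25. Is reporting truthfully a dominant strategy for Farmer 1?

Yes

Check each profile of the others' reports and compare truth against every alternative report.
Others report (6): truth gives 0, best alternative gives 0.
Others report (16): truth gives 0, best alternative gives 0.
Others report (18): truth gives 0, best alternative gives 0.
Others report (19): truth gives 0, best alternative gives 0.
Others report (25): truth gives 0, best alternative gives 0.
In every case the truthful report is at least as good as any alternative, so it is a dominant strategy.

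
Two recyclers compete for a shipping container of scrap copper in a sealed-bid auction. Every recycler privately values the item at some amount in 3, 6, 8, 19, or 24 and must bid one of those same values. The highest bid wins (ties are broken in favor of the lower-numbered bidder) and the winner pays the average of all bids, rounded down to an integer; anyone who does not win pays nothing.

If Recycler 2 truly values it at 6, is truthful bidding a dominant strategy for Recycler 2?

Yes

Check each profile of the others' bids and compare truth against every alternative bid.
Others bid (3): truth gives 2, best alternative gives 1.
Others bid (6): truth gives 0, best alternative gives 0.
Others bid (8): truth gives 0, best alternative gives 0.
Others bid (19): truth gives 0, best alternative gives 0.
Others bid (24): truth gives 0, best alternative gives 0.
In every case the truthful bid is at least as good as any alternative, so it is a dominant strategy.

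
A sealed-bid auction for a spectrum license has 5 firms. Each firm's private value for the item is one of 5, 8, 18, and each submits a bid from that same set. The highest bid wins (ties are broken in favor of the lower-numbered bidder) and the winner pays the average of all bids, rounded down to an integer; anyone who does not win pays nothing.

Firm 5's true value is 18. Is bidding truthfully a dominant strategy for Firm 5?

No

Consider the case where Firm 1 bids 5, Firm 2 bids 5, Firm 3 bids 5 and Firm 4 bids 5.
Truthful bid 18: wins, pays 7, utility 18 - 7 = 11.
Bid 8 instead: wins, pays 5, utility 18 - 5 = 13.
Since 13 > 11, bidding 8 is strictly better here, so truthful bidding is not dominant.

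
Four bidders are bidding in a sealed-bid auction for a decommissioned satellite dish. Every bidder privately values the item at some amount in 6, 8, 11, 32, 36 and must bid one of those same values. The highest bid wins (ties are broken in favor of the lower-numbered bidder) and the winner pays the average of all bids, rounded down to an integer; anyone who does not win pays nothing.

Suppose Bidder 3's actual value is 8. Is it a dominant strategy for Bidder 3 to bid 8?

No

Consider the case where Bidder 1 bids 6, Bidder 2 bids 8 and Bidder 4 bids 6.
Truthful bid 8: loses, pays 0, utility 0.
Bid 11 instead: wins, pays 7, utility 8 - 7 = 1.
Since 1 > 0, bidding 11 is strictly better here, so truthful bidding is not dominant.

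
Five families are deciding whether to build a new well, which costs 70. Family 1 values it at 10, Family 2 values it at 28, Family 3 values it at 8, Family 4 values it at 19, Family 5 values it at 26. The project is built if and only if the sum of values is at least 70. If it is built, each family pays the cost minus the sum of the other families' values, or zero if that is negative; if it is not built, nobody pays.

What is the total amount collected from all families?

12

Total value 91 ≥ cost 70, so it is built.
Family 1: others sum to 81; max(0, 70 - 81) = 0.
Family 2: others sum to 63; max(0, 70 - 63) = 7.
Family 3: others sum to 83; max(0, 70 - 83) = 0.
Family 4: others sum to 72; max(0, 70 - 72) = 0.
Family 5: others sum to 65; max(0, 70 - 65) = 5.
Total collected = 0 + 7 + 0 + 0 + 5 = 12.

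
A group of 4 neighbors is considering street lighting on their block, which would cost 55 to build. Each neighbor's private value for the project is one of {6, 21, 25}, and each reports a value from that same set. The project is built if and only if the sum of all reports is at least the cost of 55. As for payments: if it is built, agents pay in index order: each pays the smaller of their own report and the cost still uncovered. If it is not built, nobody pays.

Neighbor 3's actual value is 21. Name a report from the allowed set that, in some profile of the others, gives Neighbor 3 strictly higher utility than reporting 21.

Suppose Neighbor 1 reports 6, Neighbor 2 reports 21 and Neighbor 4 reports 25.
Report 21: project built, pays 21, utility 21 - 21 = 0.
Report 6: project built, pays 6, utility 21 - 6 = 15.
So reporting 6 beats truth here (15 > 0).

6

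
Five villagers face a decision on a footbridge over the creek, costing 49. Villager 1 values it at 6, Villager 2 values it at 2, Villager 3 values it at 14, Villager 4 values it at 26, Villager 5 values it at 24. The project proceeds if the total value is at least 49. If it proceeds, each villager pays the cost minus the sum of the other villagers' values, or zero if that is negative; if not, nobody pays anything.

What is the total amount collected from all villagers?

4

Total value 72 ≥ cost 49, so it is built.
Villager 1: others sum to 66; max(0, 49 - 66) = 0.
Villager 2: others sum to 70; max(0, 49 - 70) = 0.
Villager 3: others sum to 58; max(0, 49 - 58) = 0.
Villager 4: others sum to 46; max(0, 49 - 46) = 3.
Villager 5: others sum to 48; max(0, 49 - 48) = 1.
Total collected = 0 + 0 + 0 + 3 + 1 = 4.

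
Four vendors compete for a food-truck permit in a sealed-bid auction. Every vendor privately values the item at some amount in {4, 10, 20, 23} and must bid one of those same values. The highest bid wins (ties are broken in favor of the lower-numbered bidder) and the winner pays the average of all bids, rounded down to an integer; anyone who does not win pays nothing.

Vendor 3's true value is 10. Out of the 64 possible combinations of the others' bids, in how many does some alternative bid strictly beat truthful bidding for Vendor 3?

Others bid (4, 10, 4): truth gives 0; bid 20 gives 1 > 0. Violating.
Others bid (10, 4, 4): truth gives 0; bid 20 gives 1 > 0. Violating.
Others bid (4, 4, 4): truth gives 5; no alternative beats it.
Others bid (4, 4, 10): truth gives 3; no alternative beats it.
(Checking all 64 profiles: 2 have a profitable deviation, 62 do not.)

2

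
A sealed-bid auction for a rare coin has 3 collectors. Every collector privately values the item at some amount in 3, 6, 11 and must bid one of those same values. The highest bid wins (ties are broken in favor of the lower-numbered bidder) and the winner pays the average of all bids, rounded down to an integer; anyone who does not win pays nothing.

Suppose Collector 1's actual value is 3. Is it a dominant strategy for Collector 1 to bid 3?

Check each profile of the others' bids and compare truth against every alternative bid.
Others bid (6, 6): truth gives 0, best alternative gives -3.
Others bid (3, 6): truth gives 0, best alternative gives -2.
Others bid (6, 3): truth gives 0, best alternative gives -2.
Others bid (3, 3): truth gives 0, best alternative gives -1.
Others bid (3, 11): truth gives 0, best alternative gives 0.
Others bid (6, 11): truth gives 0, best alternative gives 0.
(Remaining 3 profiles checked similarly; truth is weakly best in each.)
In every case the truthful bid is at least as good as any alternative, so it is a dominant strategy.

Yes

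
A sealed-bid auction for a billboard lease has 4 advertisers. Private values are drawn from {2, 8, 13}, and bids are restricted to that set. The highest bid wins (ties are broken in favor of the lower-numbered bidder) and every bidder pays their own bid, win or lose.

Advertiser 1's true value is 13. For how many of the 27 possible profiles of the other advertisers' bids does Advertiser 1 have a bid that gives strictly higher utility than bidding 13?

8

Others bid (2, 2, 2): truth gives 0; bid 2 gives 11 > 0. Violating.
Others bid (2, 2, 8): truth gives 0; bid 8 gives 5 > 0. Violating.
Others bid (2, 8, 2): truth gives 0; bid 8 gives 5 > 0. Violating.
Others bid (2, 8, 8): truth gives 0; bid 8 gives 5 > 0. Violating.
Others bid (2, 2, 13): truth gives 0; no alternative beats it.
Others bid (2, 8, 13): truth gives 0; no alternative beats it.
(Checking all 27 profiles: 8 have a profitable deviation, 19 do not.)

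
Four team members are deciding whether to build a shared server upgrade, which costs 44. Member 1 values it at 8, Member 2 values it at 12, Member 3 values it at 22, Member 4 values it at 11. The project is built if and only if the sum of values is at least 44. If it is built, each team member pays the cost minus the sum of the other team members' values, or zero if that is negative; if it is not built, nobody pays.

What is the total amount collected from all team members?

18

Total value 53 ≥ cost 44, so it is built.
Member 1: others sum to 45; max(0, 44 - 45) = 0.
Member 2: others sum to 41; max(0, 44 - 41) = 3.
Member 3: others sum to 31; max(0, 44 - 31) = 13.
Member 4: others sum to 42; max(0, 44 - 42) = 2.
Total collected = 0 + 3 + 13 + 2 = 18.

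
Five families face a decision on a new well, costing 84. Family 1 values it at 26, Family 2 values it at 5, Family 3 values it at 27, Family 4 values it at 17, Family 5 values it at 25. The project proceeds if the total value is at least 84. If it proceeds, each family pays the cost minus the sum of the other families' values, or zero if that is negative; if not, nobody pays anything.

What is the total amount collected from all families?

31

Total value 100 ≥ cost 84, so it is built.
Family 1: others sum to 74; max(0, 84 - 74) = 10.
Family 2: others sum to 95; max(0, 84 - 95) = 0.
Family 3: others sum to 73; max(0, 84 - 73) = 11.
Family 4: others sum to 83; max(0, 84 - 83) = 1.
Family 5: others sum to 75; max(0, 84 - 75) = 9.
Total collected = 10 + 0 + 11 + 1 + 9 = 31.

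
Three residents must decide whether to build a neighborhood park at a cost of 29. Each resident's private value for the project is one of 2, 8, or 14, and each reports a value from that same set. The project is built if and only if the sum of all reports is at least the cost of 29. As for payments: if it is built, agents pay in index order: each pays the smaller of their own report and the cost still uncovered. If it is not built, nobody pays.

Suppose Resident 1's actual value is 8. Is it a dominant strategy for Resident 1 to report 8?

No

Consider the case where Resident 2 reports 14 and Resident 3 reports 14.
Truthful report 8: project built, pays 8, utility 8 - 8 = 0.
Report 2 instead: project built, pays 2, utility 8 - 2 = 6.
Since 6 > 0, reporting 2 is strictly better here, so truthful reporting is not dominant.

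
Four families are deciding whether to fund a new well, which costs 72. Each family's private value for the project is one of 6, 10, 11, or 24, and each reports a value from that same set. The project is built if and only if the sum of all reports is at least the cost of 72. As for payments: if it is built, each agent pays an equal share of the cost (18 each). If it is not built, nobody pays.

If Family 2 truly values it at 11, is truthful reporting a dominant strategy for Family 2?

Yes

Check each profile of the others' reports and compare truth against every alternative report.
Others report (24, 24, 24): truth gives -7, best alternative gives -7.
Others report (6, 6, 6): truth gives 0, best alternative gives 0.
Others report (6, 6, 10): truth gives 0, best alternative gives 0.
Others report (6, 6, 11): truth gives 0, best alternative gives 0.
Others report (6, 6, 24): truth gives 0, best alternative gives 0.
Others report (6, 10, 6): truth gives 0, best alternative gives 0.
(Remaining 58 profiles checked similarly; truth is weakly best in each.)
In every case the truthful report is at least as good as any alternative, so it is a dominant strategy.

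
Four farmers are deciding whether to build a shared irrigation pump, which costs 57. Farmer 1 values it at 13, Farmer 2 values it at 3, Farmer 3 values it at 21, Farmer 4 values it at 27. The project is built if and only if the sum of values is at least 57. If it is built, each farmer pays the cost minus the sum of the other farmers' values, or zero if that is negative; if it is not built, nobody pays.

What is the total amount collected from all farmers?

40

Total value 64 ≥ cost 57, so it is built.
Farmer 1: others sum to 51; max(0, 57 - 51) = 6.
Farmer 2: others sum to 61; max(0, 57 - 61) = 0.
Farmer 3: others sum to 43; max(0, 57 - 43) = 14.
Farmer 4: others sum to 37; max(0, 57 - 37) = 20.
Total collected = 6 + 0 + 14 + 20 = 40.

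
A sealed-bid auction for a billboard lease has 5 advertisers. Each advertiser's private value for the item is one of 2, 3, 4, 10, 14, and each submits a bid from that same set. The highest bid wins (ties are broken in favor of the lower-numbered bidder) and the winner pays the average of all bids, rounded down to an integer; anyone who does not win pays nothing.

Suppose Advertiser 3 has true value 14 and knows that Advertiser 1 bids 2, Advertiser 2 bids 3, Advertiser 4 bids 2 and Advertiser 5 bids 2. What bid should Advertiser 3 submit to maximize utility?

4

Bid 2: loses, pays 0, utility 0.
Bid 3: loses, pays 0, utility 0.
Bid 4: wins, pays 2, utility 14 - 2 = 12.
Bid 10: wins, pays 3, utility 14 - 3 = 11.
Bid 14: wins, pays 4, utility 14 - 4 = 10.
The best choice is 4 with utility 12.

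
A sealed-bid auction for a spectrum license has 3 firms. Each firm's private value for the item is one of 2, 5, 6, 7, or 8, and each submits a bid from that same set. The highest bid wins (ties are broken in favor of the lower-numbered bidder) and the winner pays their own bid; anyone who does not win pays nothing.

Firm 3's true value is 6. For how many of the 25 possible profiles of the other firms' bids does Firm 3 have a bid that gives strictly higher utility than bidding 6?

Others bid (2, 2): truth gives 0; bid 5 gives 1 > 0. Violating.
Others bid (2, 5): truth gives 0; no alternative beats it.
Others bid (2, 6): truth gives 0; no alternative beats it.
(Checking all 25 profiles: 1 has a profitable deviation, 24 do not.)

1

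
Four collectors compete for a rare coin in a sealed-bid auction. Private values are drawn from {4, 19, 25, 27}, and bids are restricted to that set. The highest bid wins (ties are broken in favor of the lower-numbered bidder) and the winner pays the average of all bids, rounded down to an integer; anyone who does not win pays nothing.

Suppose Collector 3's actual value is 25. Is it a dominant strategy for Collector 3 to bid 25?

Consider the case where Collector 1 bids 4, Collector 2 bids 4 and Collector 4 bids 4.
Truthful bid 25: wins, pays 9, utility 25 - 9 = 16.
Bid 19 instead: wins, pays 7, utility 25 - 7 = 18.
Since 18 > 16, bidding 19 is strictly better here, so truthful bidding is not dominant.

No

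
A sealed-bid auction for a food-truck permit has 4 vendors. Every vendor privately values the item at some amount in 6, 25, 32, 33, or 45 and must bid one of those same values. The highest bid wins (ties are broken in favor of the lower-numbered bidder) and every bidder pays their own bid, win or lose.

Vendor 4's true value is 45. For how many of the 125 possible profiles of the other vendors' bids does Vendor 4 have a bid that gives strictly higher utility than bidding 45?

88

Others bid (6, 6, 6): truth gives 0; bid 25 gives 20 > 0. Violating.
Others bid (6, 6, 25): truth gives 0; bid 32 gives 13 > 0. Violating.
Others bid (6, 6, 32): truth gives 0; bid 33 gives 12 > 0. Violating.
Others bid (6, 6, 45): truth gives -45; bid 6 gives -6 > -45. Violating.
Others bid (6, 6, 33): truth gives 0; no alternative beats it.
Others bid (6, 25, 33): truth gives 0; no alternative beats it.
(Checking all 125 profiles: 88 have a profitable deviation, 37 do not.)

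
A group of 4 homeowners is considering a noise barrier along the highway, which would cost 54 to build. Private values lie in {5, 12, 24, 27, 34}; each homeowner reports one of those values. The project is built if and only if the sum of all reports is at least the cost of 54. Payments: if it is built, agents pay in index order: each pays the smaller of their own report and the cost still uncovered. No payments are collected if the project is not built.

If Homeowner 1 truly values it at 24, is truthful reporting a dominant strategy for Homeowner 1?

Consider the case where Homeowner 2 reports 5, Homeowner 3 reports 5 and Homeowner 4 reports 34.
Truthful report 24: project built, pays 24, utility 24 - 24 = 0.
Report 12 instead: project built, pays 12, utility 24 - 12 = 12.
Since 12 > 0, reporting 12 is strictly better here, so truthful reporting is not dominant.

No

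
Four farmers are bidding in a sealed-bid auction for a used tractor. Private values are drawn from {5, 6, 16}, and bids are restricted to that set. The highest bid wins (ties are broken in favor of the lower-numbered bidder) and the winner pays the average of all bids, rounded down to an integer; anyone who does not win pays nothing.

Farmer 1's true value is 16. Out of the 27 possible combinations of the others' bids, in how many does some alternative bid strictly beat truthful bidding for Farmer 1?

8

Others bid (5, 5, 5): truth gives 9; bid 5 gives 11 > 9. Violating.
Others bid (5, 5, 6): truth gives 8; bid 6 gives 11 > 8. Violating.
Others bid (5, 6, 5): truth gives 8; bid 6 gives 11 > 8. Violating.
Others bid (5, 6, 6): truth gives 8; bid 6 gives 11 > 8. Violating.
Others bid (5, 5, 16): truth gives 6; no alternative beats it.
Others bid (5, 6, 16): truth gives 6; no alternative beats it.
(Checking all 27 profiles: 8 have a profitable deviation, 19 do not.)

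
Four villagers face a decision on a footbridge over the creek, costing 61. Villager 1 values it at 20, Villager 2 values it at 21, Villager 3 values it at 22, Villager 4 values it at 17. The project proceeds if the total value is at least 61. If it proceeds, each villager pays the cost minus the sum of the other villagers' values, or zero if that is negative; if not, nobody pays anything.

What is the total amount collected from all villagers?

6

Total value 80 ≥ cost 61, so it is built.
Villager 1: others sum to 60; max(0, 61 - 60) = 1.
Villager 2: others sum to 59; max(0, 61 - 59) = 2.
Villager 3: others sum to 58; max(0, 61 - 58) = 3.
Villager 4: others sum to 63; max(0, 61 - 63) = 0.
Total collected = 1 + 2 + 3 + 0 = 6.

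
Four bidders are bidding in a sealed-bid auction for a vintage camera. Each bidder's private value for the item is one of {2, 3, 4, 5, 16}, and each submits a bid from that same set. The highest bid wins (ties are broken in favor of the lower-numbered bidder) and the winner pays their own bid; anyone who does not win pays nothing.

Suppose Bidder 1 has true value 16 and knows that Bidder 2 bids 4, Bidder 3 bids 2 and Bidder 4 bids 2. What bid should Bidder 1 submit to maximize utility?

Bid 2: loses, pays 0, utility 0.
Bid 3: loses, pays 0, utility 0.
Bid 4: wins, pays 4, utility 16 - 4 = 12.
Bid 5: wins, pays 5, utility 16 - 5 = 11.
Bid 16: wins, pays 16, utility 16 - 16 = 0.
The best choice is 4 with utility 12.

4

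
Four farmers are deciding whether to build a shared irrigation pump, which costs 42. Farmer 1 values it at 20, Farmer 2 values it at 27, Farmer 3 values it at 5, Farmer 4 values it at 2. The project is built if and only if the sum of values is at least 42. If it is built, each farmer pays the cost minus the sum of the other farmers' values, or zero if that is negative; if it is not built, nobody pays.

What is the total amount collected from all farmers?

23

Total value 54 ≥ cost 42, so it is built.
Farmer 1: others sum to 34; max(0, 42 - 34) = 8.
Farmer 2: others sum to 27; max(0, 42 - 27) = 15.
Farmer 3: others sum to 49; max(0, 42 - 49) = 0.
Farmer 4: others sum to 52; max(0, 42 - 52) = 0.
Total collected = 8 + 15 + 0 + 0 = 23.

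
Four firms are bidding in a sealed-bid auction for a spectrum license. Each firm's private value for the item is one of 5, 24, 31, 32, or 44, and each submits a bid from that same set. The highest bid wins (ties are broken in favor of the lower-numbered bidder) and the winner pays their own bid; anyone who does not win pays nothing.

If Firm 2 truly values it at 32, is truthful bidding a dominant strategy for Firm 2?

Consider the case where Firm 1 bids 5, Firm 3 bids 5 and Firm 4 bids 5.
Truthful bid 32: wins, pays 32, utility 32 - 32 = 0.
Bid 24 instead: wins, pays 24, utility 32 - 24 = 8.
Since 8 > 0, bidding 24 is strictly better here, so truthful bidding is not dominant.

No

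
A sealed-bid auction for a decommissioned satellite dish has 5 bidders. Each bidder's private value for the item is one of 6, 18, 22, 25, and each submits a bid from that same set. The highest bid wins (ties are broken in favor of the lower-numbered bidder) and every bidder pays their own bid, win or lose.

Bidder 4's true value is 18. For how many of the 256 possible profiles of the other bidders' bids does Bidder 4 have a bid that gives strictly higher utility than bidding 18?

Others bid (6, 6, 6, 22): truth gives -18; bid 22 gives -4 > -18. Violating.
Others bid (6, 6, 6, 25): truth gives -18; bid 6 gives -6 > -18. Violating.
Others bid (6, 6, 18, 6): truth gives -18; bid 22 gives -4 > -18. Violating.
Others bid (6, 6, 18, 18): truth gives -18; bid 22 gives -4 > -18. Violating.
Others bid (6, 6, 6, 6): truth gives 0; no alternative beats it.
Others bid (6, 6, 6, 18): truth gives 0; no alternative beats it.
(Checking all 256 profiles: 254 have a profitable deviation, 2 do not.)

254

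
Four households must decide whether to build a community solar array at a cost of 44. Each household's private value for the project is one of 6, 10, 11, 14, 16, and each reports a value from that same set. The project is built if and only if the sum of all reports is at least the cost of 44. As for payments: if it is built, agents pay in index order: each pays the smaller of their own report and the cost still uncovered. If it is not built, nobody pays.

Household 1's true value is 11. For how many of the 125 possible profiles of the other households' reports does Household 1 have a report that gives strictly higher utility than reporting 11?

Others report (6, 14, 14): truth gives 0; report 10 gives 1 > 0. Violating.
Others report (6, 14, 16): truth gives 0; report 10 gives 1 > 0. Violating.
Others report (6, 16, 14): truth gives 0; report 10 gives 1 > 0. Violating.
Others report (6, 16, 16): truth gives 0; report 6 gives 5 > 0. Violating.
Others report (6, 6, 6): truth gives 0; no alternative beats it.
Others report (6, 6, 10): truth gives 0; no alternative beats it.
(Checking all 125 profiles: 68 have a profitable deviation, 57 do not.)

68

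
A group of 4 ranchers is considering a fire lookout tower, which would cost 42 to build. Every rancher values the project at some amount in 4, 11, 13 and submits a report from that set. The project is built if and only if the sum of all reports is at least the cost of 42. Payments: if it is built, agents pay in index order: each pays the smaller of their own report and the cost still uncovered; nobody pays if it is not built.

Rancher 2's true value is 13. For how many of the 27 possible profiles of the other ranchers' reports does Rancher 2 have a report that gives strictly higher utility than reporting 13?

Others report (11, 11, 11): truth gives 0; report 11 gives 2 > 0. Violating.
Others report (11, 11, 13): truth gives 0; report 11 gives 2 > 0. Violating.
Others report (11, 13, 11): truth gives 0; report 11 gives 2 > 0. Violating.
Others report (11, 13, 13): truth gives 0; report 11 gives 2 > 0. Violating.
Others report (4, 4, 4): truth gives 0; no alternative beats it.
Others report (4, 4, 11): truth gives 0; no alternative beats it.
(Checking all 27 profiles: 8 have a profitable deviation, 19 do not.)

8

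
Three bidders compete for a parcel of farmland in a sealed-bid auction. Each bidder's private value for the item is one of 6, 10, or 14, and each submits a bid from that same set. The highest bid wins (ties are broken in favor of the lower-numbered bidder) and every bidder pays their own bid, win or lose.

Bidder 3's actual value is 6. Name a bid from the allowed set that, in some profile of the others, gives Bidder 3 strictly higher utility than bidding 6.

Suppose Bidder 1 bids 6 and Bidder 2 bids 6.
Bid 6: loses but pays 6, utility -6.
Bid 10: wins, pays 10, utility 6 - 10 = -4.
So bidding 10 beats truth here (-4 > -6).

10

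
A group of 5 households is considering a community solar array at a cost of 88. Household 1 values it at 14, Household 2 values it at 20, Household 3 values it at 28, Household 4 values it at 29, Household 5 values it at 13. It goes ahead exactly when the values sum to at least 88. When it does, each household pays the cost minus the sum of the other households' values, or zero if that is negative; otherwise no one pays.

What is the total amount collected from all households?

Total value 104 ≥ cost 88, so it is built.
Household 1: others sum to 90; max(0, 88 - 90) = 0.
Household 2: others sum to 84; max(0, 88 - 84) = 4.
Household 3: others sum to 76; max(0, 88 - 76) = 12.
Household 4: others sum to 75; max(0, 88 - 75) = 13.
Household 5: others sum to 91; max(0, 88 - 91) = 0.
Total collected = 0 + 4 + 12 + 13 + 0 = 29.

29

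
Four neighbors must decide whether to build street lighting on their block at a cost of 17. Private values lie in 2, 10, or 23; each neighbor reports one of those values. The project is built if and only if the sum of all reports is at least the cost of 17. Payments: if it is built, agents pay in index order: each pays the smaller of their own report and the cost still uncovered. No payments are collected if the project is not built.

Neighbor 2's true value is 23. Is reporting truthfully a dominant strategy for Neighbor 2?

Consider the case where Neighbor 1 reports 2, Neighbor 3 reports 2 and Neighbor 4 reports 10.
Truthful report 23: project built, pays 15, utility 23 - 15 = 8.
Report 10 instead: project built, pays 10, utility 23 - 10 = 13.
Since 13 > 8, reporting 10 is strictly better here, so truthful reporting is not dominant.

No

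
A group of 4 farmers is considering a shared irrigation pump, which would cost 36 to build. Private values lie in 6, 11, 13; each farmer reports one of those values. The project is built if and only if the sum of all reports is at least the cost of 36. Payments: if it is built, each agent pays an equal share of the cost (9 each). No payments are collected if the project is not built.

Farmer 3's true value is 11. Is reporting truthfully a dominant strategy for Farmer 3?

No

Consider the case where Farmer 1 reports 6, Farmer 2 reports 6 and Farmer 4 reports 11.
Truthful report 11: project not built, utility 0.
Report 13 instead: project built, pays 9, utility 11 - 9 = 2.
Since 2 > 0, reporting 13 is strictly better here, so truthful reporting is not dominant.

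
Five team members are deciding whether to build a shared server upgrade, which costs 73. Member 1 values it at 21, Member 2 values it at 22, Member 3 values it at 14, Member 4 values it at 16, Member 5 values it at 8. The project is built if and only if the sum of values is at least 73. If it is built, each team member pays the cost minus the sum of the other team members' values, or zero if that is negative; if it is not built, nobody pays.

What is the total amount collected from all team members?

Total value 81 ≥ cost 73, so it is built.
Member 1: others sum to 60; max(0, 73 - 60) = 13.
Member 2: others sum to 59; max(0, 73 - 59) = 14.
Member 3: others sum to 67; max(0, 73 - 67) = 6.
Member 4: others sum to 65; max(0, 73 - 65) = 8.
Member 5: others sum to 73; max(0, 73 - 73) = 0.
Total collected = 13 + 14 + 6 + 8 + 0 = 41.

41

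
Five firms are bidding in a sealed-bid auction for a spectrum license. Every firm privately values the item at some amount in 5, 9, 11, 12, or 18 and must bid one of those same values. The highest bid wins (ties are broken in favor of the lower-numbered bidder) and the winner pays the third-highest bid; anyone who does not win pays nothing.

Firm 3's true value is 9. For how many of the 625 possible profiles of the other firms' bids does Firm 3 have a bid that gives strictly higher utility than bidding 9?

Others bid (5, 5, 5, 11): truth gives 0; bid 11 gives 4 > 0. Violating.
Others bid (5, 5, 5, 12): truth gives 0; bid 12 gives 4 > 0. Violating.
Others bid (5, 5, 5, 18): truth gives 0; bid 18 gives 4 > 0. Violating.
Others bid (5, 5, 11, 5): truth gives 0; bid 11 gives 4 > 0. Violating.
Others bid (5, 5, 5, 5): truth gives 4; no alternative beats it.
Others bid (5, 5, 5, 9): truth gives 4; no alternative beats it.
(Checking all 625 profiles: 12 have a profitable deviation, 613 do not.)

12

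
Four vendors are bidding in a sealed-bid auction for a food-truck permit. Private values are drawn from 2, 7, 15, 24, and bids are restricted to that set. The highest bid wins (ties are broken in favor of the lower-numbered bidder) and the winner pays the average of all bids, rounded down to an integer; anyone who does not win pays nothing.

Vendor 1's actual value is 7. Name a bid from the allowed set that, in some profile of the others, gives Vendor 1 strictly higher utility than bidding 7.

Suppose Vendor 2 bids 2, Vendor 3 bids 2 and Vendor 4 bids 2.
Bid 7: wins, pays 3, utility 7 - 3 = 4.
Bid 2: wins, pays 2, utility 7 - 2 = 5.
So bidding 2 beats truth here (5 > 4).

2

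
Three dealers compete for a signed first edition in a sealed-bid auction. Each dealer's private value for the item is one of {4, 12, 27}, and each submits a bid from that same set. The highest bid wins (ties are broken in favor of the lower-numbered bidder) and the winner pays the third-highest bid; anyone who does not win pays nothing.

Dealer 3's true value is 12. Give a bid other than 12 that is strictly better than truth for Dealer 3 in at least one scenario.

Suppose Dealer 1 bids 4 and Dealer 2 bids 12.
Bid 12: loses, pays 0, utility 0.
Bid 27: wins, pays 4, utility 12 - 4 = 8.
So bidding 27 beats truth here (8 > 0).

27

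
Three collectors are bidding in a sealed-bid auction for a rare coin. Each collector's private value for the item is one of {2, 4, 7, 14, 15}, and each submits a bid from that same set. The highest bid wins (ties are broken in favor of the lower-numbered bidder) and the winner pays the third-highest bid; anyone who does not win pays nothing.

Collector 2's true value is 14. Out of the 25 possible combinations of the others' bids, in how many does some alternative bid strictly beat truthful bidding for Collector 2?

6

Others bid (2, 15): truth gives 0; bid 15 gives 12 > 0. Violating.
Others bid (4, 15): truth gives 0; bid 15 gives 10 > 0. Violating.
Others bid (7, 15): truth gives 0; bid 15 gives 7 > 0. Violating.
Others bid (14, 2): truth gives 0; bid 15 gives 12 > 0. Violating.
Others bid (2, 2): truth gives 12; no alternative beats it.
Others bid (2, 4): truth gives 12; no alternative beats it.
(Checking all 25 profiles: 6 have a profitable deviation, 19 do not.)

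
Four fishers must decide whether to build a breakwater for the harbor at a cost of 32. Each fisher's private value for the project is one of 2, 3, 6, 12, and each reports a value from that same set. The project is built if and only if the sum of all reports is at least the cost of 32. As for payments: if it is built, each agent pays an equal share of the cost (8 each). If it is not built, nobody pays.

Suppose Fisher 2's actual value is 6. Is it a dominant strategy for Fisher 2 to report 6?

Consider the case where Fisher 1 reports 2, Fisher 3 reports 12 and Fisher 4 reports 12.
Truthful report 6: project built, pays 8, utility 6 - 8 = -2.
Report 2 instead: project not built, utility 0.
Since 0 > -2, reporting 2 is strictly better here, so truthful reporting is not dominant.

No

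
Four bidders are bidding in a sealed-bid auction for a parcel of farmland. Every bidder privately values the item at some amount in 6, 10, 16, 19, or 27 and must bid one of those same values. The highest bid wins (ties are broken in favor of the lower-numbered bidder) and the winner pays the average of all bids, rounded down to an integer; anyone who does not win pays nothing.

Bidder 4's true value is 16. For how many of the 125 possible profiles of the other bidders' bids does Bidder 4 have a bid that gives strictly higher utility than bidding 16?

28

Others bid (6, 6, 6): truth gives 8; bid 10 gives 9 > 8. Violating.
Others bid (6, 6, 16): truth gives 0; bid 19 gives 5 > 0. Violating.
Others bid (6, 6, 19): truth gives 0; bid 27 gives 2 > 0. Violating.
Others bid (6, 10, 16): truth gives 0; bid 19 gives 4 > 0. Violating.
Others bid (6, 6, 10): truth gives 7; no alternative beats it.
Others bid (6, 6, 27): truth gives 0; no alternative beats it.
(Checking all 125 profiles: 28 have a profitable deviation, 97 do not.)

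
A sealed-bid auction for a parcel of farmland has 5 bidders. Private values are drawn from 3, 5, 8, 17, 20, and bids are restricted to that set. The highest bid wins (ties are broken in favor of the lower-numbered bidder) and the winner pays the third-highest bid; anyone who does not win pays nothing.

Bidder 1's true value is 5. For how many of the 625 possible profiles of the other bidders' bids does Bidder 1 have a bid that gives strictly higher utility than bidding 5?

Others bid (3, 3, 3, 8): truth gives 0; bid 8 gives 2 > 0. Violating.
Others bid (3, 3, 3, 17): truth gives 0; bid 17 gives 2 > 0. Violating.
Others bid (3, 3, 3, 20): truth gives 0; bid 20 gives 2 > 0. Violating.
Others bid (3, 3, 8, 3): truth gives 0; bid 8 gives 2 > 0. Violating.
Others bid (3, 3, 3, 3): truth gives 2; no alternative beats it.
Others bid (3, 3, 3, 5): truth gives 2; no alternative beats it.
(Checking all 625 profiles: 12 have a profitable deviation, 613 do not.)

12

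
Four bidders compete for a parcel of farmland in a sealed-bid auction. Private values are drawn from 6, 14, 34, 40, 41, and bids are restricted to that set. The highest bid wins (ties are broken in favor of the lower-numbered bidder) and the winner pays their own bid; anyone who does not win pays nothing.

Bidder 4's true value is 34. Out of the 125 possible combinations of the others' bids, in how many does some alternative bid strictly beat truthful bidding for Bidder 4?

Others bid (6, 6, 6): truth gives 0; bid 14 gives 20 > 0. Violating.
Others bid (6, 6, 14): truth gives 0; no alternative beats it.
Others bid (6, 6, 34): truth gives 0; no alternative beats it.
(Checking all 125 profiles: 1 has a profitable deviation, 124 do not.)

1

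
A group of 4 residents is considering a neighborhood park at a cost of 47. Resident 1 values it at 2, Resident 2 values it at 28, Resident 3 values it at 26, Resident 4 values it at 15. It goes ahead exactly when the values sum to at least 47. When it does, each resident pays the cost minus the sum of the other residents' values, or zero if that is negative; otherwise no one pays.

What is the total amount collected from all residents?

6

Total value 71 ≥ cost 47, so it is built.
Resident 1: others sum to 69; max(0, 47 - 69) = 0.
Resident 2: others sum to 43; max(0, 47 - 43) = 4.
Resident 3: others sum to 45; max(0, 47 - 45) = 2.
Resident 4: others sum to 56; max(0, 47 - 56) = 0.
Total collected = 0 + 4 + 2 + 0 = 6.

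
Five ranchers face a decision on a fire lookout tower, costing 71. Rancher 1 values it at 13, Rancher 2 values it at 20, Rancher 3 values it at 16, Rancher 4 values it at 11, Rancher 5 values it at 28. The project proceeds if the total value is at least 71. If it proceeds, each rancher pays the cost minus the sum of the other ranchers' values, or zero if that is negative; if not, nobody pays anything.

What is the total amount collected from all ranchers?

Total value 88 ≥ cost 71, so it is built.
Rancher 1: others sum to 75; max(0, 71 - 75) = 0.
Rancher 2: others sum to 68; max(0, 71 - 68) = 3.
Rancher 3: others sum to 72; max(0, 71 - 72) = 0.
Rancher 4: others sum to 77; max(0, 71 - 77) = 0.
Rancher 5: others sum to 60; max(0, 71 - 60) = 11.
Total collected = 0 + 3 + 0 + 0 + 11 = 14.

14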